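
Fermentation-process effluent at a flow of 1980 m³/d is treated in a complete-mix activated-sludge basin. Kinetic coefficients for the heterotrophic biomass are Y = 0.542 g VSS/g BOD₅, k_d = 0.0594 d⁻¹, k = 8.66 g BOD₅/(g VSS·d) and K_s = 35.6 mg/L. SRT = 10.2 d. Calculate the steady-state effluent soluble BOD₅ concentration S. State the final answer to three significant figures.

Effluent substrate depends only on kinetics and SRT: S = K_s(1 + k_d θ_c) / [θ_c(Yk − k_d) − 1] = 35.6 × (1 + 0.0594 × 10.2) / [10.2 × (0.542 × 8.66 − 0.0594) − 1] = 57.17 / 46.27 = 1.236 mg/L.

S ≈ 1.24 mg/L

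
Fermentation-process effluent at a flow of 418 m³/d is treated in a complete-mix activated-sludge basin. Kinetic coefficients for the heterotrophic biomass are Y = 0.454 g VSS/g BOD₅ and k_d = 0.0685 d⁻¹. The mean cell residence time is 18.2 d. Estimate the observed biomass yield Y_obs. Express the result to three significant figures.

Observed yield with endogenous decay: Y_obs = Y / (1 + k_d·θ_c) = 0.454 / (1 + 0.0685 × 18.2) = 0.454 / 2.247 = 0.2021 g VSS/g BOD₅.

Y_obs ≈ 0.202 g VSS/g BOD₅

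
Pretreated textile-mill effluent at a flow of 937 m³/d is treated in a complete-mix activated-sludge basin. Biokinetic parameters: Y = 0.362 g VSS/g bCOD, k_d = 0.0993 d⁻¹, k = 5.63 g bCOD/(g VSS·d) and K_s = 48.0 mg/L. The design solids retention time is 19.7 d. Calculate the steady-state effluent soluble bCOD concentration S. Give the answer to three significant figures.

S ≈ 3.82 mg/L

For a completely mixed reactor with recycle the Lawrence–McCarty relation gives S = K_s·(1 + k_d·θ_c) / [θ_c·(Y·k − k_d) − 1] = 48.0 × (1 + 0.0993 × 19.7) / [19.7 × (0.362 × 5.63 − 0.0993) − 1] = 141.9 / 37.19 = 3.815 mg/L.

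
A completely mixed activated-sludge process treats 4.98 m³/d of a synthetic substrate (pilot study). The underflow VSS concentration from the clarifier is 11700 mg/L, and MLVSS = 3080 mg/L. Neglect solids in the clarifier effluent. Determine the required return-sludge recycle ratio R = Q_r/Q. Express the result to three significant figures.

Mass balance around the secondary clarifier (neglecting effluent solids): R = X / (X_r − X) = 3080 / (11700 − 3080) = 0.3573.

R ≈ 0.357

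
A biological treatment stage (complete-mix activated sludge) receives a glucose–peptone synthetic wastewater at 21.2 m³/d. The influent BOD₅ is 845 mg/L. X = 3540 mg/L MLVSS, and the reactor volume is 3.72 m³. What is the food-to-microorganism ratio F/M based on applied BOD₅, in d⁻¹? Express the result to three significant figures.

F/M ≈ 1.36 d⁻¹

Food-to-microorganism ratio F/M = Q S₀ / (V X) = 21.2 × 845 / (3.720 × 3540) = 1.360 d⁻¹.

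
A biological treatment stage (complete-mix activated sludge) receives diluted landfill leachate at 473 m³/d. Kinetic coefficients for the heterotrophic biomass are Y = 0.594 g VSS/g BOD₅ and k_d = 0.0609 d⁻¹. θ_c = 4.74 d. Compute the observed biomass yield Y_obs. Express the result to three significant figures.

Y_obs ≈ 0.461 g VSS/g BOD₅

Y_obs = Y / (1 + k_d θ_c) = 0.594 / (1 + 0.0609 × 4.74) = 0.594 / 1.289 = 0.4609.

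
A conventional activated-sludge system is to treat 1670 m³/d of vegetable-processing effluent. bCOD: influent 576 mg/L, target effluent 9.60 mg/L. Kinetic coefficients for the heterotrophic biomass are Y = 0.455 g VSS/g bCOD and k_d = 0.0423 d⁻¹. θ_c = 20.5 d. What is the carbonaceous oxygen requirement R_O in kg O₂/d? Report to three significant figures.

The observed yield is Y_obs = Y/(1 + k_d·θ_c) = 0.455 / (1 + 0.0423 × 20.5) = 0.455 / 1.867 = 0.2437 g VSS per g bCOD removed.
Q·(S₀ − S) = 1670 × (576 − 9.60) × 10⁻³ = 945.9 kg/d removed.
Biomass synthesised: P_X = Y_obs × 945.9 = 230.5 kg VSS/d.
R_O = Q·ΔS − 1.42 P_X = 945.9 − 327.3 = 618.6 kg O₂/d.

R_O ≈ 619 kg O₂/d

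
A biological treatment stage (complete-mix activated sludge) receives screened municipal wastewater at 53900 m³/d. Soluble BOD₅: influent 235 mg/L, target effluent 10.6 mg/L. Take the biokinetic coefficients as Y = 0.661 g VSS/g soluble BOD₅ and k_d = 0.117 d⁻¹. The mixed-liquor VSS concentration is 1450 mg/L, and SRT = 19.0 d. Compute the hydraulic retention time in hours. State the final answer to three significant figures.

τ ≈ 14.5 h

From the SRT design equation V = Y Q (S₀−S) θ_c / [X (1 + k_d θ_c)] = 0.661 × 53900 × (235 − 10.6) × 19.0 / [1450 × (1 + 0.117 × 19.0)] = 1.52×10^8 / 4673 = 32504 m³.
HRT = V/Q = 32504 m³ / 53900 m³·d⁻¹ = 0.6030 d × 24 = 14.47 h.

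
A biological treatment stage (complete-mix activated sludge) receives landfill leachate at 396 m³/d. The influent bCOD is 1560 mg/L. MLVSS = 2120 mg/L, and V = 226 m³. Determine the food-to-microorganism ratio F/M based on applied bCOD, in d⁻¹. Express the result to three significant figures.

F/M = Q·S₀ / (V·X) = 396 × 1560 / (226.0 × 2120) = 1.289 g bCOD·(g VSS·d)⁻¹.

F/M ≈ 1.29 d⁻¹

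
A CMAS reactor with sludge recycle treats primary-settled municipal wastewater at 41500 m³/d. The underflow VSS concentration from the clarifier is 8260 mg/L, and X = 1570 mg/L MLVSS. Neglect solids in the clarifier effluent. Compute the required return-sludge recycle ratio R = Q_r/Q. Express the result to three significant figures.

R = Q_r/Q = X/(X_r − X) = 1570 / (8260 − 1570) = 0.2347.

R ≈ 0.235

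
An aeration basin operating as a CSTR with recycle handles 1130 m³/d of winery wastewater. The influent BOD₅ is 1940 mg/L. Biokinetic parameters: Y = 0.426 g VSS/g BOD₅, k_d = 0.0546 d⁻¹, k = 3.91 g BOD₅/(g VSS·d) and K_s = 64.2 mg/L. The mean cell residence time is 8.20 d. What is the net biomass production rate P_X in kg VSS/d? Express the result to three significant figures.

Effluent substrate depends only on kinetics and SRT: S = K_s(1 + k_d θ_c) / [θ_c(Yk − k_d) − 1] = 64.2 × (1 + 0.0546 × 8.20) / [8.20 × (0.426 × 3.91 − 0.0546) − 1] = 92.94 / 12.21 = 7.612 mg/L.
Correct the yield for decay: Y_obs = Y/(1 + k_d θ_c) = 0.426 / (1 + 0.0546 × 8.20) = 0.426 / 1.448 = 0.2943.
ΔS = 1940 − 7.61 = 1932 mg/L, so the substrate removal rate is 1130 × 1932/1000 = 2184 kg BOD₅/d.
Net biomass production P_X = Y_obs × Q·(S₀ − S) = 0.2943 × 2184 = 642.5 kg VSS/d.

P_X ≈ 643 kg VSS/d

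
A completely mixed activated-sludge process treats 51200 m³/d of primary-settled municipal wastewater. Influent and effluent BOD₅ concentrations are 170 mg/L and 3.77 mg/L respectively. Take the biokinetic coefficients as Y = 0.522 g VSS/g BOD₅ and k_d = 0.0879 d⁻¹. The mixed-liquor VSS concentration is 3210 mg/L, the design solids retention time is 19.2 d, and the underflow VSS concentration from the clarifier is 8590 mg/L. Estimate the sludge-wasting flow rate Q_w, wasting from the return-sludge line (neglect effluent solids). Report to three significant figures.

Q_w ≈ 192 m³/d

From the SRT design equation V = Y Q (S₀−S) θ_c / [X (1 + k_d θ_c)] = 0.522 × 51200 × (170 − 3.77) × 19.2 / [3210 × (1 + 0.0879 × 19.2)] = 8.53×10^7 / 8627 = 9887 m³.
Wasting from the return line (neglecting effluent solids): Q_w = V·X / (θ_c·X_r) = 9887 × 3210 / (19.2 × 8590) = 192.4 m³/d.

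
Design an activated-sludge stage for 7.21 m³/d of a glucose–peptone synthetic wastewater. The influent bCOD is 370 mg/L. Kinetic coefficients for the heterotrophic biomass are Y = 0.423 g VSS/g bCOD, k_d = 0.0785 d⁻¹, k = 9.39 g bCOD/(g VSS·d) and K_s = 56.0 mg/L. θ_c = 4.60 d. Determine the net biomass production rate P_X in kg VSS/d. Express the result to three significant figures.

From the Monod/SRT balance for a CMAS, S = K_s·(1+k_d θ_c)/[θ_c·(Y k − k_d) − 1] = 56.0 × (1 + 0.0785 × 4.60) / [4.60 × (0.423 × 9.39 − 0.0785) − 1] = 76.22 / 16.91 = 4.507 mg/L.
The observed yield is Y_obs = Y/(1 + k_d·θ_c) = 0.423 / (1 + 0.0785 × 4.60) = 0.423 / 1.361 = 0.3108 g VSS per g bCOD removed.
ΔS = 370 − 4.51 = 365.5 mg/L, so the substrate removal rate is 7.21 × 365.5/1000 = 2.635 kg bCOD/d.
P_X = Y_obs · Q(S₀ − S) = 0.3108 × 2.635 = 0.8190 kg VSS/d.

P_X ≈ 0.819 kg VSS/d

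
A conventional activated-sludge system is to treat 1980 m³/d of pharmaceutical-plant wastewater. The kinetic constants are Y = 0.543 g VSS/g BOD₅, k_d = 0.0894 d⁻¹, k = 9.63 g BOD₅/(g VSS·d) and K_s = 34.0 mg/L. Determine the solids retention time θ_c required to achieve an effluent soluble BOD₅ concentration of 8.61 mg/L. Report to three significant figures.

At the target effluent, Y k S/(K_s+S) = 0.543×9.63×8.61/42.61 = 1.057 d⁻¹.
1/θ_c = 1.057 − 0.0894 = 0.9672 d⁻¹, so θ_c = 1.034 d.

θ_c ≈ 1.03 d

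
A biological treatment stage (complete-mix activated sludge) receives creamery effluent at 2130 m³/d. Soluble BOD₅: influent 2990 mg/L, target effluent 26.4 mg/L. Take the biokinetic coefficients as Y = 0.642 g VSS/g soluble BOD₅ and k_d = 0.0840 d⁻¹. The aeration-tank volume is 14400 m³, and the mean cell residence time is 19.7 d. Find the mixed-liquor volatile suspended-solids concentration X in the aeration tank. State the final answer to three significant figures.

Solving the biomass balance for X: X = Y Q (S₀−S) θ_c / [V (1+k_d θ_c)] = 0.642 × 2130 × (2990 − 26.4) × 19.7 / [14400 × (1 + 0.0840 × 19.7)] = 2088 mg/L.

X ≈ 2090 mg/L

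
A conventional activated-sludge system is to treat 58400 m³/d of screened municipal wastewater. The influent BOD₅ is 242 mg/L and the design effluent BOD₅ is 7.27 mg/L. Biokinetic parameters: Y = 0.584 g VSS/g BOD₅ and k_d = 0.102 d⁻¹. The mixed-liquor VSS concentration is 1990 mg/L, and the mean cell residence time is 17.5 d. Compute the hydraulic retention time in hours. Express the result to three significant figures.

From the SRT design equation V = Y Q (S₀−S) θ_c / [X (1 + k_d θ_c)] = 0.584 × 58400 × (242 − 7.27) × 17.5 / [1990 × (1 + 0.102 × 17.5)] = 1.4×10^8 / 5542 = 25279 m³.
Hydraulic retention time τ = V/Q = 25279 / 58400 = 0.4329 d = 10.39 h.

τ ≈ 10.4 h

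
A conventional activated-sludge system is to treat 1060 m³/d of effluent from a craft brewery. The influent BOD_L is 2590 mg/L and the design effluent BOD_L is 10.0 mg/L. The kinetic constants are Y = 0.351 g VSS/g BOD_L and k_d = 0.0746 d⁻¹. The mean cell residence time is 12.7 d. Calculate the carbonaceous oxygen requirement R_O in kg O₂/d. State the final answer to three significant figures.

Observed yield with endogenous decay: Y_obs = Y / (1 + k_d·θ_c) = 0.351 / (1 + 0.0746 × 12.7) = 0.351 / 1.947 = 0.1802 g VSS/g BOD_L.
ΔS = 2590 − 10.0 = 2580 mg/L, so the substrate removal rate is 1060 × 2580/1000 = 2735 kg BOD_L/d.
P_X = Y_obs·Q·(S₀ − S) = 0.1802 × 2735 = 492.9 kg VSS/d.
Carbonaceous O₂ demand = substrate oxidised − cell-mass equivalent = 2735 − 1.42 × 492.9 = 2035 kg O₂/d.

R_O ≈ 2030 kg O₂/d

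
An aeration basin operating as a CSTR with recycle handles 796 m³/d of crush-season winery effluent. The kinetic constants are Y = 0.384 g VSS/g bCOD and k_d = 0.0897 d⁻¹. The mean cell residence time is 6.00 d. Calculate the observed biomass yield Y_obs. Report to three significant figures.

Y_obs ≈ 0.250 g VSS/g bCOD

Correct the yield for decay: Y_obs = Y/(1 + k_d θ_c) = 0.384 / (1 + 0.0897 × 6.00) = 0.384 / 1.538 = 0.2496.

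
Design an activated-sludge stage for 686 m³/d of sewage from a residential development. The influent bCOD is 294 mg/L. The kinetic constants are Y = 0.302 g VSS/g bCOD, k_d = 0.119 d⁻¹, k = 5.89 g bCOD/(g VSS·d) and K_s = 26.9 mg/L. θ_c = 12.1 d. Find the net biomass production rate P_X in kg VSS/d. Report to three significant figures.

P_X ≈ 24.7 kg VSS/d

For a completely mixed reactor with recycle the Lawrence–McCarty relation gives S = K_s·(1 + k_d·θ_c) / [θ_c·(Y·k − k_d) − 1] = 26.9 × (1 + 0.119 × 12.1) / [12.1 × (0.302 × 5.89 − 0.119) − 1] = 65.63 / 19.08 = 3.439 mg/L.
Y_obs = Y / (1 + k_d θ_c) = 0.302 / (1 + 0.119 × 12.1) = 0.302 / 2.440 = 0.1238.
Q·(S₀ − S) = 686 × (294 − 3.44) × 10⁻³ = 199.3 kg/d removed.
Net biomass production P_X = Y_obs × Q·(S₀ − S) = 0.1238 × 199.3 = 24.67 kg VSS/d.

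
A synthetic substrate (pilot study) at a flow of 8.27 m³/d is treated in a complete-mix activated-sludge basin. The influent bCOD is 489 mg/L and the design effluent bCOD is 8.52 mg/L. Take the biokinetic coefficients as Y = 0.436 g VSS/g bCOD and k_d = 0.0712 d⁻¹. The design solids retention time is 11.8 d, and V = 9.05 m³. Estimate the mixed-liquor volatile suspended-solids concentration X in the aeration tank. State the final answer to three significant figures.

X = Y·Q·ΔS·θ_c / [V·(1 + k_d θ_c)] = 0.436 × 8.27 × (489 − 8.52) × 11.8 / [9.05 × (1 + 0.0712 × 11.8)] = 1228 mg/L.

X ≈ 1230 mg/L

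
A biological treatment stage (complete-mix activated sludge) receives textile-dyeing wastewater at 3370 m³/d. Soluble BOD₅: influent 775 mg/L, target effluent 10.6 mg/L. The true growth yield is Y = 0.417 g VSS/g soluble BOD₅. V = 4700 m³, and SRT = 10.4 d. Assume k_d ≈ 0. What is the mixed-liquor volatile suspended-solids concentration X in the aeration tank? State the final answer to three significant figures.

Without decay, X = Y Q (S₀−S) θ_c / V = 0.417 × 3370 × (775 − 10.6) × 10.4 / 4700 = 2377 mg/L.

X ≈ 2380 mg/L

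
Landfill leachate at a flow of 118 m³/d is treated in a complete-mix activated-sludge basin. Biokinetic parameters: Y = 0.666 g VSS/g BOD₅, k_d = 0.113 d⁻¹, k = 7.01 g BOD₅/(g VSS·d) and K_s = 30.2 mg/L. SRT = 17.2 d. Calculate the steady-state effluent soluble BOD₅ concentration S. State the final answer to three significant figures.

S ≈ 1.15 mg/L

From the Monod/SRT balance for a CMAS, S = K_s·(1+k_d θ_c)/[θ_c·(Y k − k_d) − 1] = 30.2 × (1 + 0.113 × 17.2) / [17.2 × (0.666 × 7.01 − 0.113) − 1] = 88.90 / 77.36 = 1.149 mg/L.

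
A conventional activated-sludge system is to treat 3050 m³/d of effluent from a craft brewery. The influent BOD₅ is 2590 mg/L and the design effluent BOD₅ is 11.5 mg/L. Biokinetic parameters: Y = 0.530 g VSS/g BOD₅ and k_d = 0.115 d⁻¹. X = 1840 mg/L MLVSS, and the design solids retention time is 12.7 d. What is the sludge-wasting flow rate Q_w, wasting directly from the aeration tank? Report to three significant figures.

Q_w ≈ 921 m³/d

Steady-state biomass mass balance: V·X·(1 + k_d·θ_c) = Y·Q·(S₀ − S)·θ_c, so V = 0.530 × 3050 × (2590 − 11.5) × 12.7 / [1840 × (1 + 0.115 × 12.7)] = 5.29×10^7 / 4527 = 11692 m³.
Wasting from the aeration tank: Q_w = V / θ_c = 11692 / 12.7 = 920.7 m³/d.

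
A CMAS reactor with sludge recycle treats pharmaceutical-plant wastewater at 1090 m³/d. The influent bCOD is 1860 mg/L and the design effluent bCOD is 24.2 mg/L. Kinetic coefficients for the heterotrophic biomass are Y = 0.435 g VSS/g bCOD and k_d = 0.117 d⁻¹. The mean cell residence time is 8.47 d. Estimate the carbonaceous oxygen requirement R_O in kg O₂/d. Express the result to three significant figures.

Y_obs = Y / (1 + k_d θ_c) = 0.435 / (1 + 0.117 × 8.47) = 0.435 / 1.991 = 0.2185.
Q·(S₀ − S) = 1090 × (1860 − 24.2) × 10⁻³ = 2001 kg/d removed.
Biomass synthesised: P_X = Y_obs × 2001 = 437.2 kg VSS/d.
Carbonaceous O₂ demand = substrate oxidised − cell-mass equivalent = 2001 − 1.42 × 437.2 = 1380 kg O₂/d.

R_O ≈ 1380 kg O₂/d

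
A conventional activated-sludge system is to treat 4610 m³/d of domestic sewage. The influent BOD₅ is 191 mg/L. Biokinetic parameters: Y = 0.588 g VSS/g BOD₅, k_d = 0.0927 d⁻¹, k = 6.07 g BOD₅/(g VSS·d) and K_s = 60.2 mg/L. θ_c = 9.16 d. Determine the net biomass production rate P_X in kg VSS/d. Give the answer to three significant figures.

P_X ≈ 275 kg VSS/d

From the Monod/SRT balance for a CMAS, S = K_s·(1+k_d θ_c)/[θ_c·(Y k − k_d) − 1] = 60.2 × (1 + 0.0927 × 9.16) / [9.16 × (0.588 × 6.07 − 0.0927) − 1] = 111.3 / 30.84 = 3.609 mg/L.
The observed yield is Y_obs = Y/(1 + k_d·θ_c) = 0.588 / (1 + 0.0927 × 9.16) = 0.588 / 1.849 = 0.3180 g VSS per g BOD₅ removed.
ΔS = 191 − 3.61 = 187.4 mg/L, so the substrate removal rate is 4610 × 187.4/1000 = 863.9 kg BOD₅/d.
So the net sludge growth is P_X = 0.3180 × 863.9 = 274.7 kg VSS/d.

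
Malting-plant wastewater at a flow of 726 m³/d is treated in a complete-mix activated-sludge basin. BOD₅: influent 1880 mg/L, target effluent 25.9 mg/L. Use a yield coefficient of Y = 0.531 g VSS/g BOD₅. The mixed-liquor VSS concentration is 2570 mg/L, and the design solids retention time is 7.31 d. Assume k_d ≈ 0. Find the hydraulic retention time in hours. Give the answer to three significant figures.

V·X = Y·Q·ΔS·θ_c gives V = 0.531 × 726 × (1880 − 25.9) × 7.31 / 2570 = 2033 m³.
HRT = V/Q = 2033 m³ / 726 m³·d⁻¹ = 2.800 d × 24 = 67.21 h.

τ ≈ 67.2 h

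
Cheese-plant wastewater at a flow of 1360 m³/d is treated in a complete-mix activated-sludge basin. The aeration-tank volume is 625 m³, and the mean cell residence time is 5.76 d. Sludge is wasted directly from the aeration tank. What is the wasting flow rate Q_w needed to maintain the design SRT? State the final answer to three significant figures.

Q_w ≈ 109 m³/d

Wasting from the aeration tank: Q_w = V / θ_c = 625.0 / 5.76 = 108.5 m³/d.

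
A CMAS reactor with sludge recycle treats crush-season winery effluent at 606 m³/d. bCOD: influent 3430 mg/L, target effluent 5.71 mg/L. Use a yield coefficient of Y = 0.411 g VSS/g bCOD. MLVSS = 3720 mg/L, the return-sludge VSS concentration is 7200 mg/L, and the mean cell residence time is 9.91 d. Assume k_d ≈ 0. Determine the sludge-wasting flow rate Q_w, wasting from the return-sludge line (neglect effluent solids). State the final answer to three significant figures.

Biomass mass balance (decay neglected): V·X = Y·Q·(S₀ − S)·θ_c, so V = 0.411 × 606 × (3430 − 5.71) × 9.91 / 3720 = 2272 m³.
θ_c = V·X/(Q_w·X_r) when wasting from the recycle, so Q_w = V·X/(θ_c·X_r) = 2272 × 3720 / (9.91 × 7200) = 118.5 m³/d.

Q_w ≈ 118 m³/d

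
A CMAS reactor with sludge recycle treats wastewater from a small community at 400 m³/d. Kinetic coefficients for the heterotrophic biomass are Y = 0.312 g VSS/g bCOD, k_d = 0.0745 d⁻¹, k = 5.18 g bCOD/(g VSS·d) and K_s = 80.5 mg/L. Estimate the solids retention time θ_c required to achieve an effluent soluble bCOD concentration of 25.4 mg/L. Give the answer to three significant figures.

At the target effluent, Y k S/(K_s+S) = 0.312×5.18×25.4/105.9 = 0.3876 d⁻¹.
θ_c = 1/(μ − k_d) = 1/(0.3876 − 0.0745) = 1/0.3131 = 3.194 d.

θ_c ≈ 3.19 d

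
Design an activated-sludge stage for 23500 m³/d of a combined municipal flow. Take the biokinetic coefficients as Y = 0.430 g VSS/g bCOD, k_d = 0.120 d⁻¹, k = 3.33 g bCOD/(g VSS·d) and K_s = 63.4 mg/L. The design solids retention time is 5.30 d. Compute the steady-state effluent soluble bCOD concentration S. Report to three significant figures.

S ≈ 17.4 mg/L

From the Monod/SRT balance for a CMAS, S = K_s·(1+k_d θ_c)/[θ_c·(Y k − k_d) − 1] = 63.4 × (1 + 0.120 × 5.30) / [5.30 × (0.430 × 3.33 − 0.120) − 1] = 103.7 / 5.953 = 17.42 mg/L.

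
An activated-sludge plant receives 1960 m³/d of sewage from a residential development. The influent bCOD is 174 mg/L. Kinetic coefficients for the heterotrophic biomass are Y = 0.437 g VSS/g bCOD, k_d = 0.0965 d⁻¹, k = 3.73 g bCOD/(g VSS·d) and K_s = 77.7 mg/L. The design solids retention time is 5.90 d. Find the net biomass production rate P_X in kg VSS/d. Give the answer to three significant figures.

For a completely mixed reactor with recycle the Lawrence–McCarty relation gives S = K_s·(1 + k_d·θ_c) / [θ_c·(Y·k − k_d) − 1] = 77.7 × (1 + 0.0965 × 5.90) / [5.90 × (0.437 × 3.73 − 0.0965) − 1] = 121.9 / 8.048 = 15.15 mg/L.
The observed yield is Y_obs = Y/(1 + k_d·θ_c) = 0.437 / (1 + 0.0965 × 5.90) = 0.437 / 1.569 = 0.2785 g VSS per g bCOD removed.
Substrate removed = Q·(S₀ − S) = 1960 m³/d × (174 − 15.2) g/m³ = 3.11×10^5 g/d = 311.2 kg/d.
So the net sludge growth is P_X = 0.2785 × 311.2 = 86.67 kg VSS/d.

P_X ≈ 86.7 kg VSS/d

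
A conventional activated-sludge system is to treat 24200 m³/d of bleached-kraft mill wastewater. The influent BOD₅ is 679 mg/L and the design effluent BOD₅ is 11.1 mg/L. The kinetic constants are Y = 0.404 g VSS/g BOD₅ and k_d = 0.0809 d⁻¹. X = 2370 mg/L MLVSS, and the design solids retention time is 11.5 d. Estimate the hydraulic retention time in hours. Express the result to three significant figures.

τ ≈ 16.3 h

From the SRT design equation V = Y Q (S₀−S) θ_c / [X (1 + k_d θ_c)] = 0.404 × 24200 × (679 − 11.1) × 11.5 / [2370 × (1 + 0.0809 × 11.5)] = 7.51×10^7 / 4575 = 16414 m³.
HRT = V/Q = 16414 m³ / 24200 m³·d⁻¹ = 0.6783 d × 24 = 16.28 h.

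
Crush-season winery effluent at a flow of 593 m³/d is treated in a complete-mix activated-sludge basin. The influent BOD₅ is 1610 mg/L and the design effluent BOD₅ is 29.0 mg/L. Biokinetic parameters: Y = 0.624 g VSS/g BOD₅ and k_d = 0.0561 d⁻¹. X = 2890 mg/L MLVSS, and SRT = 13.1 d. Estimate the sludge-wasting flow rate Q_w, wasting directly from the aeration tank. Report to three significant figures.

Steady-state biomass mass balance: V·X·(1 + k_d·θ_c) = Y·Q·(S₀ − S)·θ_c, so V = 0.624 × 593 × (1610 − 29.0) × 13.1 / [2890 × (1 + 0.0561 × 13.1)] = 7.66×10^6 / 5014 = 1529 m³.
With mixed-liquor wasting, θ_c = V/Q_w, so Q_w = V/θ_c = 1529/13.1 = 116.7 m³/d.

Q_w ≈ 117 m³/d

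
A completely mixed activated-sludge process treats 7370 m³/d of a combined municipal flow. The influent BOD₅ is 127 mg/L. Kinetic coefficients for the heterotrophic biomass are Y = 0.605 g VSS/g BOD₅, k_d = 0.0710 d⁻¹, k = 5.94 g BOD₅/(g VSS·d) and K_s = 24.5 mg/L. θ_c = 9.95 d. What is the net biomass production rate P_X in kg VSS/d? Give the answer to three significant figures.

From the Monod/SRT balance for a CMAS, S = K_s·(1+k_d θ_c)/[θ_c·(Y k − k_d) − 1] = 24.5 × (1 + 0.0710 × 9.95) / [9.95 × (0.605 × 5.94 − 0.0710) − 1] = 41.81 / 34.05 = 1.228 mg/L.
Observed yield with endogenous decay: Y_obs = Y / (1 + k_d·θ_c) = 0.605 / (1 + 0.0710 × 9.95) = 0.605 / 1.706 = 0.3545 g VSS/g BOD₅.
Mass of BOD₅ removed per day: Q(S₀ − S) = 7370 × 125.8 g/m³ = 926.9 kg/d.
Net biomass production P_X = Y_obs × Q·(S₀ − S) = 0.3545 × 926.9 = 328.6 kg VSS/d.

P_X ≈ 329 kg VSS/d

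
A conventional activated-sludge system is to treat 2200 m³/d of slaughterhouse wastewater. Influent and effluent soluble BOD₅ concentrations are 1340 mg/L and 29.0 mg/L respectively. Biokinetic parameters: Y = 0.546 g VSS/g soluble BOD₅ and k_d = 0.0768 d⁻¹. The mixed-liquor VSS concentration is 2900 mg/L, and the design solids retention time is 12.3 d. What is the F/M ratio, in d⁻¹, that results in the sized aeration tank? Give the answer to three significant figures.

F/M ≈ 0.296 d⁻¹

Rearranging the biomass balance for a CMAS with decay, V = Y·Q·ΔS·θ_c / [X·(1+k_d θ_c)] = 0.546 × 2200 × (1340 − 29.0) × 12.3 / [2900 × (1 + 0.0768 × 12.3)] = 1.94×10^7 / 5639 = 3435 m³.
Food-to-microorganism ratio F/M = Q S₀ / (V X) = 2200 × 1340 / (3435 × 2900) = 0.2960 d⁻¹.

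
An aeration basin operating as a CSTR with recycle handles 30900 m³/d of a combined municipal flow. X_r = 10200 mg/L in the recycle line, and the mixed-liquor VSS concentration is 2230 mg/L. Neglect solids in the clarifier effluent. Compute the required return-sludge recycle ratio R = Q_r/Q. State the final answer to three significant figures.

R ≈ 0.280

R = Q_r/Q = X/(X_r − X) = 2230 / (10200 − 2230) = 0.2798.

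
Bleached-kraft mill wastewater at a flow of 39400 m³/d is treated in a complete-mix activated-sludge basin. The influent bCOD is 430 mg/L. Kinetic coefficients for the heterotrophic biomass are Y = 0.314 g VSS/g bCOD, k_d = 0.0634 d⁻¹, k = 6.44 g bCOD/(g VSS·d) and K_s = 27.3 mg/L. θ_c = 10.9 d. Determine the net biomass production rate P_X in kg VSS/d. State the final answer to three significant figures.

From the Monod/SRT balance for a CMAS, S = K_s·(1+k_d θ_c)/[θ_c·(Y k − k_d) − 1] = 27.3 × (1 + 0.0634 × 10.9) / [10.9 × (0.314 × 6.44 − 0.0634) − 1] = 46.17 / 20.35 = 2.269 mg/L.
Observed yield with endogenous decay: Y_obs = Y / (1 + k_d·θ_c) = 0.314 / (1 + 0.0634 × 10.9) = 0.314 / 1.691 = 0.1857 g VSS/g bCOD.
Substrate removed = Q·(S₀ − S) = 39400 m³/d × (430 − 2.27) g/m³ = 1.69×10^7 g/d = 16853 kg/d.
Net biomass production P_X = Y_obs × Q·(S₀ − S) = 0.1857 × 16853 = 3129 kg VSS/d.

P_X ≈ 3130 kg VSS/d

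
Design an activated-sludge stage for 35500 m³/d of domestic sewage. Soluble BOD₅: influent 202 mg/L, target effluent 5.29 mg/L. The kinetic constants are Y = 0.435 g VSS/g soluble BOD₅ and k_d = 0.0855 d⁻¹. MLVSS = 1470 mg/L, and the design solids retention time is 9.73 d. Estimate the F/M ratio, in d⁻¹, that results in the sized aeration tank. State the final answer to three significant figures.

Steady-state biomass mass balance: V·X·(1 + k_d·θ_c) = Y·Q·(S₀ − S)·θ_c, so V = 0.435 × 35500 × (202 − 5.29) × 9.73 / [1470 × (1 + 0.0855 × 9.73)] = 2.96×10^7 / 2693 = 10976 m³.
Food-to-microorganism ratio F/M = Q S₀ / (V X) = 35500 × 202 / (10976 × 1470) = 0.4445 d⁻¹.

F/M ≈ 0.444 d⁻¹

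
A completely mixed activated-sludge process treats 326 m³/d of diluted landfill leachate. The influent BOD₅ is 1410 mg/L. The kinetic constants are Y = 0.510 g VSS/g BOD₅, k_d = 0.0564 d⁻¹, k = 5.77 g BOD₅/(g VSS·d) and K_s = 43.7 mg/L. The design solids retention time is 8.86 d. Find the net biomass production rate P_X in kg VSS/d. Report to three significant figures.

From the Monod/SRT balance for a CMAS, S = K_s·(1+k_d θ_c)/[θ_c·(Y k − k_d) − 1] = 43.7 × (1 + 0.0564 × 8.86) / [8.86 × (0.510 × 5.77 − 0.0564) − 1] = 65.54 / 24.57 = 2.667 mg/L.
Observed yield with endogenous decay: Y_obs = Y / (1 + k_d·θ_c) = 0.510 / (1 + 0.0564 × 8.86) = 0.510 / 1.500 = 0.3401 g VSS/g BOD₅.
Q·(S₀ − S) = 326 × (1410 − 2.67) × 10⁻³ = 458.8 kg/d removed.
P_X = Y_obs · Q(S₀ − S) = 0.3401 × 458.8 = 156.0 kg VSS/d.

P_X ≈ 156 kg VSS/d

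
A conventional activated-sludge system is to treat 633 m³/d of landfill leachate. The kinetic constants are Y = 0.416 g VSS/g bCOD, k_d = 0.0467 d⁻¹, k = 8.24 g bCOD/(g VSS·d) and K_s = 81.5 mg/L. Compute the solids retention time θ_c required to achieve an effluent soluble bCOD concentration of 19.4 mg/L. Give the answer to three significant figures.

θ_c ≈ 1.63 d

Specific growth rate at S = 19.4 mg/L: μ = YkS/(K_s+S) = 0.416·8.24·19.4/(81.5+19.4) = 0.6591 d⁻¹.
1/θ_c = 0.6591 − 0.0467 = 0.6124 d⁻¹, so θ_c = 1.633 d.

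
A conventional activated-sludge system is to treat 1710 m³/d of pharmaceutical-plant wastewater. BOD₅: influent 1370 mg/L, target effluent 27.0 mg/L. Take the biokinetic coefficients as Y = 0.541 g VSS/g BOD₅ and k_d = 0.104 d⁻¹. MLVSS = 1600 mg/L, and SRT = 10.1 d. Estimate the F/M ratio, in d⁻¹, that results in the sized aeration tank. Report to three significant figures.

F/M ≈ 0.383 d⁻¹

Steady-state biomass mass balance: V·X·(1 + k_d·θ_c) = Y·Q·(S₀ − S)·θ_c, so V = 0.541 × 1710 × (1370 − 27.0) × 10.1 / [1600 × (1 + 0.104 × 10.1)] = 1.25×10^7 / 3281 = 3825 m³.
F/M = applied load / biomass = Q·S₀/(V·X) = 1710 × 1370 / (3825 × 1600) = 0.3828 d⁻¹.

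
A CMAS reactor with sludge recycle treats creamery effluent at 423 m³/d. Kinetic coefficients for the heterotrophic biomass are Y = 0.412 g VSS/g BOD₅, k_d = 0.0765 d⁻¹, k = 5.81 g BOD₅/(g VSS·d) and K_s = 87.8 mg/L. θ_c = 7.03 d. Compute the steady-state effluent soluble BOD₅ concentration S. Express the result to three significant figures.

S ≈ 8.83 mg/L

For a completely mixed reactor with recycle the Lawrence–McCarty relation gives S = K_s·(1 + k_d·θ_c) / [θ_c·(Y·k − k_d) − 1] = 87.8 × (1 + 0.0765 × 7.03) / [7.03 × (0.412 × 5.81 − 0.0765) − 1] = 135.0 / 15.29 = 8.830 mg/L.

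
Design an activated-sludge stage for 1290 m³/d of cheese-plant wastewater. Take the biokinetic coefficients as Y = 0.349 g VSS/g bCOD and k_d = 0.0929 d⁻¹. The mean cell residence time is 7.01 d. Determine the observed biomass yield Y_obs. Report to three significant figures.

Correct the yield for decay: Y_obs = Y/(1 + k_d θ_c) = 0.349 / (1 + 0.0929 × 7.01) = 0.349 / 1.651 = 0.2114.

Y_obs ≈ 0.211 g VSS/g bCOD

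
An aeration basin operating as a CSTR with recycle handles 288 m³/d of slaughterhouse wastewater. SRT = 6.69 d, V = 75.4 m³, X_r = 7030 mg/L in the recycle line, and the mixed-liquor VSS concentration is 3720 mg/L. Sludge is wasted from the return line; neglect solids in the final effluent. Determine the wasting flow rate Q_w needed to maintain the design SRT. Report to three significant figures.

Q_w ≈ 5.96 m³/d

θ_c = V·X/(Q_w·X_r) when wasting from the recycle, so Q_w = V·X/(θ_c·X_r) = 75.40 × 3720 / (6.69 × 7030) = 5.964 m³/d.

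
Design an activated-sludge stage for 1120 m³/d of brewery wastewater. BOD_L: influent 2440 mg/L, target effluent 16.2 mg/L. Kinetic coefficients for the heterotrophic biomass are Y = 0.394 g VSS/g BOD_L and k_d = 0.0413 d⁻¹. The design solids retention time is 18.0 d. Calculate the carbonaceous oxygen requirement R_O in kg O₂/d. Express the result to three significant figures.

Y_obs = Y / (1 + k_d θ_c) = 0.394 / (1 + 0.0413 × 18.0) = 0.394 / 1.743 = 0.2260.
Q·(S₀ − S) = 1120 × (2440 − 16.2) × 10⁻³ = 2715 kg/d removed.
P_X = Y_obs·Q·(S₀ − S) = 0.2260 × 2715 = 613.5 kg VSS/d.
R_O = Q·ΔS − 1.42 P_X = 2715 − 871.2 = 1843 kg O₂/d.

R_O ≈ 1840 kg O₂/d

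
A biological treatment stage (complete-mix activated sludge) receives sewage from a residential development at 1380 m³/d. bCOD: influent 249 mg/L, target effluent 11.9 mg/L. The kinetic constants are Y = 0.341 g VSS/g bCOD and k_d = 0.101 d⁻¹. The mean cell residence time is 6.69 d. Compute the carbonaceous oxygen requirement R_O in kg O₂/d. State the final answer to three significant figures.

Y_obs = Y / (1 + k_d θ_c) = 0.341 / (1 + 0.101 × 6.69) = 0.341 / 1.676 = 0.2035.
Mass of bCOD removed per day: Q(S₀ − S) = 1380 × 237.1 g/m³ = 327.2 kg/d.
P_X = Y_obs·Q·(S₀ − S) = 0.2035 × 327.2 = 66.58 kg VSS/d.
R_O = Q·ΔS − 1.42 P_X = 327.2 − 94.55 = 232.6 kg O₂/d.

R_O ≈ 233 kg O₂/d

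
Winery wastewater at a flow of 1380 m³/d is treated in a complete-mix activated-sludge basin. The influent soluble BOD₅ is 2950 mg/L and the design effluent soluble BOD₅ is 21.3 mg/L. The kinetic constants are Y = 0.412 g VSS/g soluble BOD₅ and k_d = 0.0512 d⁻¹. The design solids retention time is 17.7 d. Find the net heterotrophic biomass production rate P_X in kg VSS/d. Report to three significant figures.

Observed yield with endogenous decay: Y_obs = Y / (1 + k_d·θ_c) = 0.412 / (1 + 0.0512 × 17.7) = 0.412 / 1.906 = 0.2161 g VSS/g soluble BOD₅.
Q·(S₀ − S) = 1380 × (2950 − 21.3) × 10⁻³ = 4042 kg/d removed.
P_X = Y_obs · Q(S₀ − S) = 0.2161 × 4042 = 873.5 kg VSS/d.

P_X ≈ 874 kg VSS/d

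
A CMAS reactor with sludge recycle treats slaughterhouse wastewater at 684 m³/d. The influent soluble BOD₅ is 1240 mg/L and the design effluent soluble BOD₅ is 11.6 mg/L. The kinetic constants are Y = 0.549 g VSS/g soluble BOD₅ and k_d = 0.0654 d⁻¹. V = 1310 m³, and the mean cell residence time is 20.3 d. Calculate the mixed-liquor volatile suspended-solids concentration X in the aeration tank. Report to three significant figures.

X ≈ 3070 mg/L

From V·X·(1 + k_d·θ_c) = Y·Q·(S₀ − S)·θ_c: X = 0.549 × 684 × (1240 − 11.6) × 20.3 / [1310 × (1 + 0.0654 × 20.3)] = 3071 mg/L.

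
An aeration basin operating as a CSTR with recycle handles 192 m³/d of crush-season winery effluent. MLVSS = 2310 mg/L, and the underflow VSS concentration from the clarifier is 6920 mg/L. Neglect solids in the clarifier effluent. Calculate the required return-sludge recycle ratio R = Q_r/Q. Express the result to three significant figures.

Mass balance around the secondary clarifier (neglecting effluent solids): R = X / (X_r − X) = 2310 / (6920 − 2310) = 0.5011.

R ≈ 0.501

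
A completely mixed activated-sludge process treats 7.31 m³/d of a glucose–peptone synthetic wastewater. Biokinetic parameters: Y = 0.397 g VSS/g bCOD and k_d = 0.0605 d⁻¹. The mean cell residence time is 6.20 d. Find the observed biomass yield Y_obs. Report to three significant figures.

Y_obs ≈ 0.289 g VSS/g bCOD

The observed yield is Y_obs = Y/(1 + k_d·θ_c) = 0.397 / (1 + 0.0605 × 6.20) = 0.397 / 1.375 = 0.2887 g VSS per g bCOD removed.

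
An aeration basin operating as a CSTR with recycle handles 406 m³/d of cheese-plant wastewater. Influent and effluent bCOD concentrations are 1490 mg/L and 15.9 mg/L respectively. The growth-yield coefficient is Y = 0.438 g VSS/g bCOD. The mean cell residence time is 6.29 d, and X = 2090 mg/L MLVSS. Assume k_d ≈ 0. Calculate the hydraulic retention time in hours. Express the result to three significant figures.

With k_d = 0 the design equation reduces to V = Y Q (S₀−S) θ_c / X = 0.438 × 406 × (1490 − 15.9) × 6.29 / 2090 = 788.9 m³.
Hydraulic retention time τ = V/Q = 788.9 / 406 = 1.943 d = 46.64 h.

τ ≈ 46.6 h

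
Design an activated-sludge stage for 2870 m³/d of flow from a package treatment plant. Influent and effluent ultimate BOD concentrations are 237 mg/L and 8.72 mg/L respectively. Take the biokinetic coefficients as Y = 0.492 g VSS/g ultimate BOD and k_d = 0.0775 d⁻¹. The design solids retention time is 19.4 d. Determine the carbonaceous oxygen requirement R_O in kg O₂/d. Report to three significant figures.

R_O ≈ 472 kg O₂/d

Correct the yield for decay: Y_obs = Y/(1 + k_d θ_c) = 0.492 / (1 + 0.0775 × 19.4) = 0.492 / 2.503 = 0.1965.
ΔS = 237 − 8.72 = 228.3 mg/L, so the substrate removal rate is 2870 × 228.3/1000 = 655.2 kg ultimate BOD/d.
P_X = Y_obs·Q·(S₀ − S) = 0.1965 × 655.2 = 128.8 kg VSS/d.
R_O = Q·(S₀ − S) − 1.42·P_X = 655.2 − 1.42 × 128.8 = 472.3 kg O₂/d.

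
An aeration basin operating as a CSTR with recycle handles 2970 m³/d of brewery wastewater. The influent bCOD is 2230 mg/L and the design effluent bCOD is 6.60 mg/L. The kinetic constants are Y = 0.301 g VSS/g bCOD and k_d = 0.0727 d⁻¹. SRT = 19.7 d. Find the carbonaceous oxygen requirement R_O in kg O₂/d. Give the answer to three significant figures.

R_O ≈ 5440 kg O₂/d

Correct the yield for decay: Y_obs = Y/(1 + k_d θ_c) = 0.301 / (1 + 0.0727 × 19.7) = 0.301 / 2.432 = 0.1238.
Substrate removed = Q·(S₀ − S) = 2970 m³/d × (2230 − 6.60) g/m³ = 6.6×10^6 g/d = 6603 kg/d.
P_X = Y_obs·Q·(S₀ − S) = 0.1238 × 6603 = 817.2 kg VSS/d.
R_O = Q·(S₀ − S) − 1.42·P_X = 6603 − 1.42 × 817.2 = 5443 kg O₂/d.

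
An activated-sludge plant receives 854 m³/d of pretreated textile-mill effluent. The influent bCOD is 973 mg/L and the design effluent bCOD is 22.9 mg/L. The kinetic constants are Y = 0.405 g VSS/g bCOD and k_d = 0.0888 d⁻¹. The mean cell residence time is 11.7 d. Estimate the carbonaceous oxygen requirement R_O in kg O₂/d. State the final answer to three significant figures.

R_O ≈ 583 kg O₂/d

Y_obs = Y / (1 + k_d θ_c) = 0.405 / (1 + 0.0888 × 11.7) = 0.405 / 2.039 = 0.1986.
ΔS = 973 − 22.9 = 950.1 mg/L, so the substrate removal rate is 854 × 950.1/1000 = 811.4 kg bCOD/d.
P_X = Y_obs·Q·(S₀ − S) = 0.1986 × 811.4 = 161.2 kg VSS/d.
Carbonaceous O₂ demand = substrate oxidised − cell-mass equivalent = 811.4 − 1.42 × 161.2 = 582.5 kg O₂/d.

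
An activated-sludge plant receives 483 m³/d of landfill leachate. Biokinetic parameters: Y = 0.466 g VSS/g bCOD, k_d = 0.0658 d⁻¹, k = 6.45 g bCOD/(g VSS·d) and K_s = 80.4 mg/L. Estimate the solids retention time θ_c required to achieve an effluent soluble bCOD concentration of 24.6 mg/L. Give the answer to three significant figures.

θ_c ≈ 1.57 d

From 1/θ_c = Y·k·S/(K_s + S) − k_d: Y·k·S/(K_s+S) = 0.466 × 6.45 × 24.6 / (80.4 + 24.6) = 0.7042 d⁻¹.
Then 1/θ_c = μ − k_d = 0.7042 − 0.0658 = 0.6384 d⁻¹, giving θ_c = 1.566 d.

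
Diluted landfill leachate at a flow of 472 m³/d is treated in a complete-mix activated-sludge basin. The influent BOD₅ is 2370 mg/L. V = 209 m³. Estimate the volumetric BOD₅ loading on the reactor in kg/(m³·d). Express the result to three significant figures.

Volumetric loading L_v = Q·S₀ / V = 472 × 2370 g/m³ / 209.0 m³ = 5352 g/(m³·d) = 5.352 kg BOD₅/(m³·d).

L_v ≈ 5.35 kg BOD₅/(m³·d)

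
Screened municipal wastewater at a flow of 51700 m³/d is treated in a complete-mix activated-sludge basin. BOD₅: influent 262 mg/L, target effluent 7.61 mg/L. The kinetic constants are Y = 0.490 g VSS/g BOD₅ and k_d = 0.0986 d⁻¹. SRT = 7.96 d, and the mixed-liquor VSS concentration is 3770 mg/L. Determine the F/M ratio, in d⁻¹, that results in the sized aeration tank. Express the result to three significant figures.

From the SRT design equation V = Y Q (S₀−S) θ_c / [X (1 + k_d θ_c)] = 0.490 × 51700 × (262 − 7.61) × 7.96 / [3770 × (1 + 0.0986 × 7.96)] = 5.13×10^7 / 6729 = 7624 m³.
Food-to-microorganism ratio F/M = Q S₀ / (V X) = 51700 × 262 / (7624 × 3770) = 0.4713 d⁻¹.

F/M ≈ 0.471 d⁻¹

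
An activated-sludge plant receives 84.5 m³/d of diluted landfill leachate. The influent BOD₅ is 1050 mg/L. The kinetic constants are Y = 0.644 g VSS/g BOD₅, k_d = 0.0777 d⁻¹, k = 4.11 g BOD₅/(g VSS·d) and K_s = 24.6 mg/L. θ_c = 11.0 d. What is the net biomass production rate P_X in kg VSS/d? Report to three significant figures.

P_X ≈ 30.8 kg VSS/d

From the Monod/SRT balance for a CMAS, S = K_s·(1+k_d θ_c)/[θ_c·(Y k − k_d) − 1] = 24.6 × (1 + 0.0777 × 11.0) / [11.0 × (0.644 × 4.11 − 0.0777) − 1] = 45.63 / 27.26 = 1.674 mg/L.
Correct the yield for decay: Y_obs = Y/(1 + k_d θ_c) = 0.644 / (1 + 0.0777 × 11.0) = 0.644 / 1.855 = 0.3472.
Mass of BOD₅ removed per day: Q(S₀ − S) = 84.5 × 1048 g/m³ = 88.58 kg/d.
P_X = Y_obs · Q(S₀ − S) = 0.3472 × 88.58 = 30.76 kg VSS/d.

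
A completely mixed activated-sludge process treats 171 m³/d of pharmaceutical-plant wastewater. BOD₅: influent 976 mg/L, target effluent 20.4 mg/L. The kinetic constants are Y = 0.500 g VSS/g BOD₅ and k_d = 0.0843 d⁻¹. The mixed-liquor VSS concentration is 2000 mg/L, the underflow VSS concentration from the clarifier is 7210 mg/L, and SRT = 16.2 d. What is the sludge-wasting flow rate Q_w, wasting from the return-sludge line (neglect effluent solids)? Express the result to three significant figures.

Q_w ≈ 4.79 m³/d

Rearranging the biomass balance for a CMAS with decay, V = Y·Q·ΔS·θ_c / [X·(1+k_d θ_c)] = 0.500 × 171 × (976 − 20.4) × 16.2 / [2000 × (1 + 0.0843 × 16.2)] = 1.32×10^6 / 4731 = 279.8 m³.
Q_w = (V·X)/(θ_c X_r) = 279.8 × 2000 / (16.2 × 7210) = 4.790 m³/d.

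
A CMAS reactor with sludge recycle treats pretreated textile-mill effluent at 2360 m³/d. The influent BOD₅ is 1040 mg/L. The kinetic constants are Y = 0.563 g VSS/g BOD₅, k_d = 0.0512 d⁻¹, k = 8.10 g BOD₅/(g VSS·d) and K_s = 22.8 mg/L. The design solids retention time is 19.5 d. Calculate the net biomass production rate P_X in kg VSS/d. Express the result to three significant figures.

P_X ≈ 691 kg VSS/d

For a completely mixed reactor with recycle the Lawrence–McCarty relation gives S = K_s·(1 + k_d·θ_c) / [θ_c·(Y·k − k_d) − 1] = 22.8 × (1 + 0.0512 × 19.5) / [19.5 × (0.563 × 8.10 − 0.0512) − 1] = 45.56 / 86.93 = 0.5242 mg/L.
Y_obs = Y / (1 + k_d θ_c) = 0.563 / (1 + 0.0512 × 19.5) = 0.563 / 1.998 = 0.2817.
Q·(S₀ − S) = 2360 × (1040 − 0.524) × 10⁻³ = 2453 kg/d removed.
So the net sludge growth is P_X = 0.2817 × 2453 = 691.1 kg VSS/d.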